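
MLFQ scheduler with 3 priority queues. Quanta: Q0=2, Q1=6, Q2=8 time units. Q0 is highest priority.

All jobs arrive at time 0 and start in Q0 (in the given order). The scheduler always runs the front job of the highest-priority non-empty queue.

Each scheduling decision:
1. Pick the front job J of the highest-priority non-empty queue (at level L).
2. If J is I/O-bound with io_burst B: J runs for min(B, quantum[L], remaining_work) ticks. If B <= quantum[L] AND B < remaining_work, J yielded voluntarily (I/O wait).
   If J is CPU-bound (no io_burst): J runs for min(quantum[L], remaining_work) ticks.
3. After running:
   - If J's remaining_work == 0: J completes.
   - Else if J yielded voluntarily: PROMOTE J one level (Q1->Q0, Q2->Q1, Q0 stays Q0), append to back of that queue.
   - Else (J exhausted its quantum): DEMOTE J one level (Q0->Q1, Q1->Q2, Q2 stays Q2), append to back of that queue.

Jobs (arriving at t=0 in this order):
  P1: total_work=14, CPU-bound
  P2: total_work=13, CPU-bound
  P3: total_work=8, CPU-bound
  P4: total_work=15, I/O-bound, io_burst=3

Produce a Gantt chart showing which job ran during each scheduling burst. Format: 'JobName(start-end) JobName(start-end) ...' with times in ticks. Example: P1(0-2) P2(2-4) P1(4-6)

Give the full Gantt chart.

t=0-2: P1@Q0 runs 2, rem=12, quantum used, demote→Q1. Q0=[P2,P3,P4] Q1=[P1] Q2=[]
t=2-4: P2@Q0 runs 2, rem=11, quantum used, demote→Q1. Q0=[P3,P4] Q1=[P1,P2] Q2=[]
t=4-6: P3@Q0 runs 2, rem=6, quantum used, demote→Q1. Q0=[P4] Q1=[P1,P2,P3] Q2=[]
t=6-8: P4@Q0 runs 2, rem=13, quantum used, demote→Q1. Q0=[] Q1=[P1,P2,P3,P4] Q2=[]
t=8-14: P1@Q1 runs 6, rem=6, quantum used, demote→Q2. Q0=[] Q1=[P2,P3,P4] Q2=[P1]
t=14-20: P2@Q1 runs 6, rem=5, quantum used, demote→Q2. Q0=[] Q1=[P3,P4] Q2=[P1,P2]
t=20-26: P3@Q1 runs 6, rem=0, completes. Q0=[] Q1=[P4] Q2=[P1,P2]
t=26-29: P4@Q1 runs 3, rem=10, I/O yield, promote→Q0. Q0=[P4] Q1=[] Q2=[P1,P2]
t=29-31: P4@Q0 runs 2, rem=8, quantum used, demote→Q1. Q0=[] Q1=[P4] Q2=[P1,P2]
t=31-34: P4@Q1 runs 3, rem=5, I/O yield, promote→Q0. Q0=[P4] Q1=[] Q2=[P1,P2]
t=34-36: P4@Q0 runs 2, rem=3, quantum used, demote→Q1. Q0=[] Q1=[P4] Q2=[P1,P2]
t=36-39: P4@Q1 runs 3, rem=0, completes. Q0=[] Q1=[] Q2=[P1,P2]
t=39-45: P1@Q2 runs 6, rem=0, completes. Q0=[] Q1=[] Q2=[P2]
t=45-50: P2@Q2 runs 5, rem=0, completes. Q0=[] Q1=[] Q2=[]

Answer: P1(0-2) P2(2-4) P3(4-6) P4(6-8) P1(8-14) P2(14-20) P3(20-26) P4(26-29) P4(29-31) P4(31-34) P4(34-36) P4(36-39) P1(39-45) P2(45-50)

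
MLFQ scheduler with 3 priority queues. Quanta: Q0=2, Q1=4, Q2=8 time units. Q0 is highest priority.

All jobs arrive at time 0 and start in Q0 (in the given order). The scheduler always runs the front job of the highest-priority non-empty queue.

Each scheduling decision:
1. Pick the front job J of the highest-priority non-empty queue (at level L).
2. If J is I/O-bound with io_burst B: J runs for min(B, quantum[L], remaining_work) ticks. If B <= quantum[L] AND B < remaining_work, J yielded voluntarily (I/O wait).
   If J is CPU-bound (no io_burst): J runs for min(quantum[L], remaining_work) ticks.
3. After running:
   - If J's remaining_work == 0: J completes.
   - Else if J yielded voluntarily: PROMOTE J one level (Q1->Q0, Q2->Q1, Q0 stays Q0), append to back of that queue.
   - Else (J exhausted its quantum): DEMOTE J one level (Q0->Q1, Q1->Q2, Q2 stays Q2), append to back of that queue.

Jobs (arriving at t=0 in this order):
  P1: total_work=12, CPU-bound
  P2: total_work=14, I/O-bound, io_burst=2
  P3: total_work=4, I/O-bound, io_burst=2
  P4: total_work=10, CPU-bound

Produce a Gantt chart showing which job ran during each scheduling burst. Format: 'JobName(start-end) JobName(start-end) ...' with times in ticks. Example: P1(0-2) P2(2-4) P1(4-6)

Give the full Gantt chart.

t=0-2: P1@Q0 runs 2, rem=10, quantum used, demote→Q1. Q0=[P2,P3,P4] Q1=[P1] Q2=[]
t=2-4: P2@Q0 runs 2, rem=12, I/O yield, promote→Q0. Q0=[P3,P4,P2] Q1=[P1] Q2=[]
t=4-6: P3@Q0 runs 2, rem=2, I/O yield, promote→Q0. Q0=[P4,P2,P3] Q1=[P1] Q2=[]
t=6-8: P4@Q0 runs 2, rem=8, quantum used, demote→Q1. Q0=[P2,P3] Q1=[P1,P4] Q2=[]
t=8-10: P2@Q0 runs 2, rem=10, I/O yield, promote→Q0. Q0=[P3,P2] Q1=[P1,P4] Q2=[]
t=10-12: P3@Q0 runs 2, rem=0, completes. Q0=[P2] Q1=[P1,P4] Q2=[]
t=12-14: P2@Q0 runs 2, rem=8, I/O yield, promote→Q0. Q0=[P2] Q1=[P1,P4] Q2=[]
t=14-16: P2@Q0 runs 2, rem=6, I/O yield, promote→Q0. Q0=[P2] Q1=[P1,P4] Q2=[]
t=16-18: P2@Q0 runs 2, rem=4, I/O yield, promote→Q0. Q0=[P2] Q1=[P1,P4] Q2=[]
t=18-20: P2@Q0 runs 2, rem=2, I/O yield, promote→Q0. Q0=[P2] Q1=[P1,P4] Q2=[]
t=20-22: P2@Q0 runs 2, rem=0, completes. Q0=[] Q1=[P1,P4] Q2=[]
t=22-26: P1@Q1 runs 4, rem=6, quantum used, demote→Q2. Q0=[] Q1=[P4] Q2=[P1]
t=26-30: P4@Q1 runs 4, rem=4, quantum used, demote→Q2. Q0=[] Q1=[] Q2=[P1,P4]
t=30-36: P1@Q2 runs 6, rem=0, completes. Q0=[] Q1=[] Q2=[P4]
t=36-40: P4@Q2 runs 4, rem=0, completes. Q0=[] Q1=[] Q2=[]

Answer: P1(0-2) P2(2-4) P3(4-6) P4(6-8) P2(8-10) P3(10-12) P2(12-14) P2(14-16) P2(16-18) P2(18-20) P2(20-22) P1(22-26) P4(26-30) P1(30-36) P4(36-40)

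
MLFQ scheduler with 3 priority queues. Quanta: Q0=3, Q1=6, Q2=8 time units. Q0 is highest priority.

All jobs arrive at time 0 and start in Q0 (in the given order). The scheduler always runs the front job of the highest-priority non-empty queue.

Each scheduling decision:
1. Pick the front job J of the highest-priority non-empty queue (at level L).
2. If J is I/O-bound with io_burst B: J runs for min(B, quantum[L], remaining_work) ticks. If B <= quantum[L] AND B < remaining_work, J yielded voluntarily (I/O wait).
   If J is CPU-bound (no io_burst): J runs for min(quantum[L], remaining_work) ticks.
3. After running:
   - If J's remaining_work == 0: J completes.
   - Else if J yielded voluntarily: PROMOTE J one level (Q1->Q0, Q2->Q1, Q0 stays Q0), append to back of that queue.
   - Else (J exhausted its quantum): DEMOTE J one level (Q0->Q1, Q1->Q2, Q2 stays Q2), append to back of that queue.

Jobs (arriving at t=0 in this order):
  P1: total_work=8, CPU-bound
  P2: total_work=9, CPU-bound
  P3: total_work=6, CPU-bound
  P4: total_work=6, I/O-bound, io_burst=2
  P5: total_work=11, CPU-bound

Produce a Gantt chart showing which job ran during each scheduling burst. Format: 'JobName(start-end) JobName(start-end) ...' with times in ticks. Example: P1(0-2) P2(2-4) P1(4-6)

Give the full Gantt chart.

Answer: P1(0-3) P2(3-6) P3(6-9) P4(9-11) P5(11-14) P4(14-16) P4(16-18) P1(18-23) P2(23-29) P3(29-32) P5(32-38) P5(38-40)

Derivation:
t=0-3: P1@Q0 runs 3, rem=5, quantum used, demote→Q1. Q0=[P2,P3,P4,P5] Q1=[P1] Q2=[]
t=3-6: P2@Q0 runs 3, rem=6, quantum used, demote→Q1. Q0=[P3,P4,P5] Q1=[P1,P2] Q2=[]
t=6-9: P3@Q0 runs 3, rem=3, quantum used, demote→Q1. Q0=[P4,P5] Q1=[P1,P2,P3] Q2=[]
t=9-11: P4@Q0 runs 2, rem=4, I/O yield, promote→Q0. Q0=[P5,P4] Q1=[P1,P2,P3] Q2=[]
t=11-14: P5@Q0 runs 3, rem=8, quantum used, demote→Q1. Q0=[P4] Q1=[P1,P2,P3,P5] Q2=[]
t=14-16: P4@Q0 runs 2, rem=2, I/O yield, promote→Q0. Q0=[P4] Q1=[P1,P2,P3,P5] Q2=[]
t=16-18: P4@Q0 runs 2, rem=0, completes. Q0=[] Q1=[P1,P2,P3,P5] Q2=[]
t=18-23: P1@Q1 runs 5, rem=0, completes. Q0=[] Q1=[P2,P3,P5] Q2=[]
t=23-29: P2@Q1 runs 6, rem=0, completes. Q0=[] Q1=[P3,P5] Q2=[]
t=29-32: P3@Q1 runs 3, rem=0, completes. Q0=[] Q1=[P5] Q2=[]
t=32-38: P5@Q1 runs 6, rem=2, quantum used, demote→Q2. Q0=[] Q1=[] Q2=[P5]
t=38-40: P5@Q2 runs 2, rem=0, completes. Q0=[] Q1=[] Q2=[]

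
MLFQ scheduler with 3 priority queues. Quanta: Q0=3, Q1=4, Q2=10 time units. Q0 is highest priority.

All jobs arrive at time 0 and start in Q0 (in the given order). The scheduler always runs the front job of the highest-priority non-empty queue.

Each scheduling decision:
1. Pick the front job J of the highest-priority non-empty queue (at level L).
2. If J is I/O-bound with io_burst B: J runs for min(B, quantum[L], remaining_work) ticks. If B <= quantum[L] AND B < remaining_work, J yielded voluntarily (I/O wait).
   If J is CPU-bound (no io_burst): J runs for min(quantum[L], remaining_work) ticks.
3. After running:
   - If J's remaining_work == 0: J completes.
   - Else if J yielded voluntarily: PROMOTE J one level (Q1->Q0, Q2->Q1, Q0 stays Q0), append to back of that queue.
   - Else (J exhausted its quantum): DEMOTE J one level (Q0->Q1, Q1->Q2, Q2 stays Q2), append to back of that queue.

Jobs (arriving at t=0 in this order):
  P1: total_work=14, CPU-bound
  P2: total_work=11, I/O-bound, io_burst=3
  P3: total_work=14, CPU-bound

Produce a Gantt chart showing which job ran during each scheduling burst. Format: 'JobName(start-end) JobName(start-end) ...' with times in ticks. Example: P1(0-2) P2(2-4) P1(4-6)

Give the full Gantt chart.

Answer: P1(0-3) P2(3-6) P3(6-9) P2(9-12) P2(12-15) P2(15-17) P1(17-21) P3(21-25) P1(25-32) P3(32-39)

Derivation:
t=0-3: P1@Q0 runs 3, rem=11, quantum used, demote→Q1. Q0=[P2,P3] Q1=[P1] Q2=[]
t=3-6: P2@Q0 runs 3, rem=8, I/O yield, promote→Q0. Q0=[P3,P2] Q1=[P1] Q2=[]
t=6-9: P3@Q0 runs 3, rem=11, quantum used, demote→Q1. Q0=[P2] Q1=[P1,P3] Q2=[]
t=9-12: P2@Q0 runs 3, rem=5, I/O yield, promote→Q0. Q0=[P2] Q1=[P1,P3] Q2=[]
t=12-15: P2@Q0 runs 3, rem=2, I/O yield, promote→Q0. Q0=[P2] Q1=[P1,P3] Q2=[]
t=15-17: P2@Q0 runs 2, rem=0, completes. Q0=[] Q1=[P1,P3] Q2=[]
t=17-21: P1@Q1 runs 4, rem=7, quantum used, demote→Q2. Q0=[] Q1=[P3] Q2=[P1]
t=21-25: P3@Q1 runs 4, rem=7, quantum used, demote→Q2. Q0=[] Q1=[] Q2=[P1,P3]
t=25-32: P1@Q2 runs 7, rem=0, completes. Q0=[] Q1=[] Q2=[P3]
t=32-39: P3@Q2 runs 7, rem=0, completes. Q0=[] Q1=[] Q2=[]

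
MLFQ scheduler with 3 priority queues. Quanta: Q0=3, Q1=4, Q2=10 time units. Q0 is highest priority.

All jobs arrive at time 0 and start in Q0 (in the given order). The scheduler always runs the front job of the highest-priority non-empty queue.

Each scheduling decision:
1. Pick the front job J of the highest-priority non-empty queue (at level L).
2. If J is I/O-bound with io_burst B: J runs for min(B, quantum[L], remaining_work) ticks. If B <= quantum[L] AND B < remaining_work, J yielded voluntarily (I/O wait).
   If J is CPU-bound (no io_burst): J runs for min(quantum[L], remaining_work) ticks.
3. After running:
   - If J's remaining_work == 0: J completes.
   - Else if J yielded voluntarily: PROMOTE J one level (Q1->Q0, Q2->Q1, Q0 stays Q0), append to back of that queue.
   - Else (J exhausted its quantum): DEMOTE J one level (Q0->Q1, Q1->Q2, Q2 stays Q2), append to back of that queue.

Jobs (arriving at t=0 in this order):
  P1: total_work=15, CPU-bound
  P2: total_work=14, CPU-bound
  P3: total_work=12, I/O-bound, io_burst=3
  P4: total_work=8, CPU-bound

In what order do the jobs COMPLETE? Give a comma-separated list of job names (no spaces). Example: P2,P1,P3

Answer: P3,P1,P2,P4

Derivation:
t=0-3: P1@Q0 runs 3, rem=12, quantum used, demote→Q1. Q0=[P2,P3,P4] Q1=[P1] Q2=[]
t=3-6: P2@Q0 runs 3, rem=11, quantum used, demote→Q1. Q0=[P3,P4] Q1=[P1,P2] Q2=[]
t=6-9: P3@Q0 runs 3, rem=9, I/O yield, promote→Q0. Q0=[P4,P3] Q1=[P1,P2] Q2=[]
t=9-12: P4@Q0 runs 3, rem=5, quantum used, demote→Q1. Q0=[P3] Q1=[P1,P2,P4] Q2=[]
t=12-15: P3@Q0 runs 3, rem=6, I/O yield, promote→Q0. Q0=[P3] Q1=[P1,P2,P4] Q2=[]
t=15-18: P3@Q0 runs 3, rem=3, I/O yield, promote→Q0. Q0=[P3] Q1=[P1,P2,P4] Q2=[]
t=18-21: P3@Q0 runs 3, rem=0, completes. Q0=[] Q1=[P1,P2,P4] Q2=[]
t=21-25: P1@Q1 runs 4, rem=8, quantum used, demote→Q2. Q0=[] Q1=[P2,P4] Q2=[P1]
t=25-29: P2@Q1 runs 4, rem=7, quantum used, demote→Q2. Q0=[] Q1=[P4] Q2=[P1,P2]
t=29-33: P4@Q1 runs 4, rem=1, quantum used, demote→Q2. Q0=[] Q1=[] Q2=[P1,P2,P4]
t=33-41: P1@Q2 runs 8, rem=0, completes. Q0=[] Q1=[] Q2=[P2,P4]
t=41-48: P2@Q2 runs 7, rem=0, completes. Q0=[] Q1=[] Q2=[P4]
t=48-49: P4@Q2 runs 1, rem=0, completes. Q0=[] Q1=[] Q2=[]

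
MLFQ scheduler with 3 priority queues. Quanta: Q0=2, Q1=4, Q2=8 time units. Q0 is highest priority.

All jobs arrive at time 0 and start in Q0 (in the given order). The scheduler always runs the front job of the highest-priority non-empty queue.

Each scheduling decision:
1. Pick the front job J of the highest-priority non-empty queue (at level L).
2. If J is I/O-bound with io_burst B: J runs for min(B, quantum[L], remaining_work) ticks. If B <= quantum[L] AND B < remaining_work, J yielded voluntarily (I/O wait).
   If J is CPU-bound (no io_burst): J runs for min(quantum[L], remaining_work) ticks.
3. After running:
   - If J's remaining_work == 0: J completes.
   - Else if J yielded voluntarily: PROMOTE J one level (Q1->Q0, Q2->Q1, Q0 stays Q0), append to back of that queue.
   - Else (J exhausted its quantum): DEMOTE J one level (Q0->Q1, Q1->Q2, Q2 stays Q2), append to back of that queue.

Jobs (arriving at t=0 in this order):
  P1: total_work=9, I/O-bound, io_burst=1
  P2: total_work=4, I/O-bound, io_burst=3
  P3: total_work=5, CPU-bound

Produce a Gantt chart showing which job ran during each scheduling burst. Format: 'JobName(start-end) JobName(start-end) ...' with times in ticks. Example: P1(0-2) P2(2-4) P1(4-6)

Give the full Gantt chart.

Answer: P1(0-1) P2(1-3) P3(3-5) P1(5-6) P1(6-7) P1(7-8) P1(8-9) P1(9-10) P1(10-11) P1(11-12) P1(12-13) P2(13-15) P3(15-18)

Derivation:
t=0-1: P1@Q0 runs 1, rem=8, I/O yield, promote→Q0. Q0=[P2,P3,P1] Q1=[] Q2=[]
t=1-3: P2@Q0 runs 2, rem=2, quantum used, demote→Q1. Q0=[P3,P1] Q1=[P2] Q2=[]
t=3-5: P3@Q0 runs 2, rem=3, quantum used, demote→Q1. Q0=[P1] Q1=[P2,P3] Q2=[]
t=5-6: P1@Q0 runs 1, rem=7, I/O yield, promote→Q0. Q0=[P1] Q1=[P2,P3] Q2=[]
t=6-7: P1@Q0 runs 1, rem=6, I/O yield, promote→Q0. Q0=[P1] Q1=[P2,P3] Q2=[]
t=7-8: P1@Q0 runs 1, rem=5, I/O yield, promote→Q0. Q0=[P1] Q1=[P2,P3] Q2=[]
t=8-9: P1@Q0 runs 1, rem=4, I/O yield, promote→Q0. Q0=[P1] Q1=[P2,P3] Q2=[]
t=9-10: P1@Q0 runs 1, rem=3, I/O yield, promote→Q0. Q0=[P1] Q1=[P2,P3] Q2=[]
t=10-11: P1@Q0 runs 1, rem=2, I/O yield, promote→Q0. Q0=[P1] Q1=[P2,P3] Q2=[]
t=11-12: P1@Q0 runs 1, rem=1, I/O yield, promote→Q0. Q0=[P1] Q1=[P2,P3] Q2=[]
t=12-13: P1@Q0 runs 1, rem=0, completes. Q0=[] Q1=[P2,P3] Q2=[]
t=13-15: P2@Q1 runs 2, rem=0, completes. Q0=[] Q1=[P3] Q2=[]
t=15-18: P3@Q1 runs 3, rem=0, completes. Q0=[] Q1=[] Q2=[]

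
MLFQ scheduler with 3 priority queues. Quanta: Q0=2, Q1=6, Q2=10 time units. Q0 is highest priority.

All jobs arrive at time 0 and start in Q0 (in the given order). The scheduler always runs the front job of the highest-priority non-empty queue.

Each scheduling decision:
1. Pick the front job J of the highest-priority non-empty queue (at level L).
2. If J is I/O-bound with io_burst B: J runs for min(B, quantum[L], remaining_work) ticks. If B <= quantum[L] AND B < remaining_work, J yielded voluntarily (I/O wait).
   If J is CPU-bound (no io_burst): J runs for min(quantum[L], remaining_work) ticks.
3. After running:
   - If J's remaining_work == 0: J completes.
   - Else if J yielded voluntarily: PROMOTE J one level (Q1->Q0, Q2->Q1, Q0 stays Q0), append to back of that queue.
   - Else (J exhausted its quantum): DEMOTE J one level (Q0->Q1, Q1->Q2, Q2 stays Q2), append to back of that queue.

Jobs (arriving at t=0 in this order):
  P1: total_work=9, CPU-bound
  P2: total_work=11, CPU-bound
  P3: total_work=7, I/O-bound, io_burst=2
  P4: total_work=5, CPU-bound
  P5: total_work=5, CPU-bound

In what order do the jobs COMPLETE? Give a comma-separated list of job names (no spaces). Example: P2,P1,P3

t=0-2: P1@Q0 runs 2, rem=7, quantum used, demote→Q1. Q0=[P2,P3,P4,P5] Q1=[P1] Q2=[]
t=2-4: P2@Q0 runs 2, rem=9, quantum used, demote→Q1. Q0=[P3,P4,P5] Q1=[P1,P2] Q2=[]
t=4-6: P3@Q0 runs 2, rem=5, I/O yield, promote→Q0. Q0=[P4,P5,P3] Q1=[P1,P2] Q2=[]
t=6-8: P4@Q0 runs 2, rem=3, quantum used, demote→Q1. Q0=[P5,P3] Q1=[P1,P2,P4] Q2=[]
t=8-10: P5@Q0 runs 2, rem=3, quantum used, demote→Q1. Q0=[P3] Q1=[P1,P2,P4,P5] Q2=[]
t=10-12: P3@Q0 runs 2, rem=3, I/O yield, promote→Q0. Q0=[P3] Q1=[P1,P2,P4,P5] Q2=[]
t=12-14: P3@Q0 runs 2, rem=1, I/O yield, promote→Q0. Q0=[P3] Q1=[P1,P2,P4,P5] Q2=[]
t=14-15: P3@Q0 runs 1, rem=0, completes. Q0=[] Q1=[P1,P2,P4,P5] Q2=[]
t=15-21: P1@Q1 runs 6, rem=1, quantum used, demote→Q2. Q0=[] Q1=[P2,P4,P5] Q2=[P1]
t=21-27: P2@Q1 runs 6, rem=3, quantum used, demote→Q2. Q0=[] Q1=[P4,P5] Q2=[P1,P2]
t=27-30: P4@Q1 runs 3, rem=0, completes. Q0=[] Q1=[P5] Q2=[P1,P2]
t=30-33: P5@Q1 runs 3, rem=0, completes. Q0=[] Q1=[] Q2=[P1,P2]
t=33-34: P1@Q2 runs 1, rem=0, completes. Q0=[] Q1=[] Q2=[P2]
t=34-37: P2@Q2 runs 3, rem=0, completes. Q0=[] Q1=[] Q2=[]

Answer: P3,P4,P5,P1,P2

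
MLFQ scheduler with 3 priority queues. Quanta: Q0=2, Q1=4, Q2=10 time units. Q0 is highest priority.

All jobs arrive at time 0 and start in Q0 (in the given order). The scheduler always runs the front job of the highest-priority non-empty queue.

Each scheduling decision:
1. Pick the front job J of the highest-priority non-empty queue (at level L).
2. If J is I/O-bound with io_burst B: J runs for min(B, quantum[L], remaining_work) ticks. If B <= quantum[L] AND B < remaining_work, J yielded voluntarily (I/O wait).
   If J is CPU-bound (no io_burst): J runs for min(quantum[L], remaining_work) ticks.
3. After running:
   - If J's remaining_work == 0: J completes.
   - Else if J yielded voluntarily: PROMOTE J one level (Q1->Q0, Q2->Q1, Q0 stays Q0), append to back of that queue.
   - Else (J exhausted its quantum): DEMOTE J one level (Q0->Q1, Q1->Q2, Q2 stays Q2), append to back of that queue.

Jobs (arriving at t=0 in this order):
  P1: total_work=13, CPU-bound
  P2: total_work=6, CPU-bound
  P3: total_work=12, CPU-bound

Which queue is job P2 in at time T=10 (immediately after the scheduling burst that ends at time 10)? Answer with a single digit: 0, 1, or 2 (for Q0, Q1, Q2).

Answer: 1

Derivation:
t=0-2: P1@Q0 runs 2, rem=11, quantum used, demote→Q1. Q0=[P2,P3] Q1=[P1] Q2=[]
t=2-4: P2@Q0 runs 2, rem=4, quantum used, demote→Q1. Q0=[P3] Q1=[P1,P2] Q2=[]
t=4-6: P3@Q0 runs 2, rem=10, quantum used, demote→Q1. Q0=[] Q1=[P1,P2,P3] Q2=[]
t=6-10: P1@Q1 runs 4, rem=7, quantum used, demote→Q2. Q0=[] Q1=[P2,P3] Q2=[P1]
t=10-14: P2@Q1 runs 4, rem=0, completes. Q0=[] Q1=[P3] Q2=[P1]
t=14-18: P3@Q1 runs 4, rem=6, quantum used, demote→Q2. Q0=[] Q1=[] Q2=[P1,P3]
t=18-25: P1@Q2 runs 7, rem=0, completes. Q0=[] Q1=[] Q2=[P3]
t=25-31: P3@Q2 runs 6, rem=0, completes. Q0=[] Q1=[] Q2=[]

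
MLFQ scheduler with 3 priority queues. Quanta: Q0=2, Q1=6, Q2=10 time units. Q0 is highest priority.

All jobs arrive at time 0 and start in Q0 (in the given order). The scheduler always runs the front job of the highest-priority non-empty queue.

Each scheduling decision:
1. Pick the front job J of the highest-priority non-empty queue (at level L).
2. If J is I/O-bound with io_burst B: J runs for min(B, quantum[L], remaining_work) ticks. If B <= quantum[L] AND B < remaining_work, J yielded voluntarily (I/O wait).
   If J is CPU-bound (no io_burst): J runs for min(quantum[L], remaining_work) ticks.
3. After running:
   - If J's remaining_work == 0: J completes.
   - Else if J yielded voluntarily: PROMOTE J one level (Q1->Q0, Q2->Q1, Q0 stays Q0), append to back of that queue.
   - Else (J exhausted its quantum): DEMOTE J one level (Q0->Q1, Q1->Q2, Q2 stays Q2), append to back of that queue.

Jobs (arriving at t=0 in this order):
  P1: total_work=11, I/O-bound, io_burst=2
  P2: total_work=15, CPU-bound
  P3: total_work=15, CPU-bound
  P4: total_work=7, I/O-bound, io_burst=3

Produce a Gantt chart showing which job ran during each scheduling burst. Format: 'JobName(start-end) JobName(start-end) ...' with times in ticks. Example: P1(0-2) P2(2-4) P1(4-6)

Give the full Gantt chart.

t=0-2: P1@Q0 runs 2, rem=9, I/O yield, promote→Q0. Q0=[P2,P3,P4,P1] Q1=[] Q2=[]
t=2-4: P2@Q0 runs 2, rem=13, quantum used, demote→Q1. Q0=[P3,P4,P1] Q1=[P2] Q2=[]
t=4-6: P3@Q0 runs 2, rem=13, quantum used, demote→Q1. Q0=[P4,P1] Q1=[P2,P3] Q2=[]
t=6-8: P4@Q0 runs 2, rem=5, quantum used, demote→Q1. Q0=[P1] Q1=[P2,P3,P4] Q2=[]
t=8-10: P1@Q0 runs 2, rem=7, I/O yield, promote→Q0. Q0=[P1] Q1=[P2,P3,P4] Q2=[]
t=10-12: P1@Q0 runs 2, rem=5, I/O yield, promote→Q0. Q0=[P1] Q1=[P2,P3,P4] Q2=[]
t=12-14: P1@Q0 runs 2, rem=3, I/O yield, promote→Q0. Q0=[P1] Q1=[P2,P3,P4] Q2=[]
t=14-16: P1@Q0 runs 2, rem=1, I/O yield, promote→Q0. Q0=[P1] Q1=[P2,P3,P4] Q2=[]
t=16-17: P1@Q0 runs 1, rem=0, completes. Q0=[] Q1=[P2,P3,P4] Q2=[]
t=17-23: P2@Q1 runs 6, rem=7, quantum used, demote→Q2. Q0=[] Q1=[P3,P4] Q2=[P2]
t=23-29: P3@Q1 runs 6, rem=7, quantum used, demote→Q2. Q0=[] Q1=[P4] Q2=[P2,P3]
t=29-32: P4@Q1 runs 3, rem=2, I/O yield, promote→Q0. Q0=[P4] Q1=[] Q2=[P2,P3]
t=32-34: P4@Q0 runs 2, rem=0, completes. Q0=[] Q1=[] Q2=[P2,P3]
t=34-41: P2@Q2 runs 7, rem=0, completes. Q0=[] Q1=[] Q2=[P3]
t=41-48: P3@Q2 runs 7, rem=0, completes. Q0=[] Q1=[] Q2=[]

Answer: P1(0-2) P2(2-4) P3(4-6) P4(6-8) P1(8-10) P1(10-12) P1(12-14) P1(14-16) P1(16-17) P2(17-23) P3(23-29) P4(29-32) P4(32-34) P2(34-41) P3(41-48)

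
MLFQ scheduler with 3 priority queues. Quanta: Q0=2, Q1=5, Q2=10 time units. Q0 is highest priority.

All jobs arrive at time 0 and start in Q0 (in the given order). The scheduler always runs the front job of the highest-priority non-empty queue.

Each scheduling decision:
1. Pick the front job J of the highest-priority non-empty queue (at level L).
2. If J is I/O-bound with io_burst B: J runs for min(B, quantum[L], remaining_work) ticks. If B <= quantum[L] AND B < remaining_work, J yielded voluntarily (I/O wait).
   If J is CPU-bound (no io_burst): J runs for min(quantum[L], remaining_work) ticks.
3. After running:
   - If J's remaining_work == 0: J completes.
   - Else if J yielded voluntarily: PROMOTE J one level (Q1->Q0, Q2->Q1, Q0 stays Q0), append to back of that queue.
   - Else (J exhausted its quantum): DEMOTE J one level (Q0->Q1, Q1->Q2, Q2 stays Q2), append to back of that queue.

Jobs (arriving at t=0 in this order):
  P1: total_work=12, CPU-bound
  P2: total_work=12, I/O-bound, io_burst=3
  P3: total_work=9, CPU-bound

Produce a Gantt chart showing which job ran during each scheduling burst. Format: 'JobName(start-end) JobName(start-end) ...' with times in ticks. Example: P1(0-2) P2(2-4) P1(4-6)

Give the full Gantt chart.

t=0-2: P1@Q0 runs 2, rem=10, quantum used, demote→Q1. Q0=[P2,P3] Q1=[P1] Q2=[]
t=2-4: P2@Q0 runs 2, rem=10, quantum used, demote→Q1. Q0=[P3] Q1=[P1,P2] Q2=[]
t=4-6: P3@Q0 runs 2, rem=7, quantum used, demote→Q1. Q0=[] Q1=[P1,P2,P3] Q2=[]
t=6-11: P1@Q1 runs 5, rem=5, quantum used, demote→Q2. Q0=[] Q1=[P2,P3] Q2=[P1]
t=11-14: P2@Q1 runs 3, rem=7, I/O yield, promote→Q0. Q0=[P2] Q1=[P3] Q2=[P1]
t=14-16: P2@Q0 runs 2, rem=5, quantum used, demote→Q1. Q0=[] Q1=[P3,P2] Q2=[P1]
t=16-21: P3@Q1 runs 5, rem=2, quantum used, demote→Q2. Q0=[] Q1=[P2] Q2=[P1,P3]
t=21-24: P2@Q1 runs 3, rem=2, I/O yield, promote→Q0. Q0=[P2] Q1=[] Q2=[P1,P3]
t=24-26: P2@Q0 runs 2, rem=0, completes. Q0=[] Q1=[] Q2=[P1,P3]
t=26-31: P1@Q2 runs 5, rem=0, completes. Q0=[] Q1=[] Q2=[P3]
t=31-33: P3@Q2 runs 2, rem=0, completes. Q0=[] Q1=[] Q2=[]

Answer: P1(0-2) P2(2-4) P3(4-6) P1(6-11) P2(11-14) P2(14-16) P3(16-21) P2(21-24) P2(24-26) P1(26-31) P3(31-33)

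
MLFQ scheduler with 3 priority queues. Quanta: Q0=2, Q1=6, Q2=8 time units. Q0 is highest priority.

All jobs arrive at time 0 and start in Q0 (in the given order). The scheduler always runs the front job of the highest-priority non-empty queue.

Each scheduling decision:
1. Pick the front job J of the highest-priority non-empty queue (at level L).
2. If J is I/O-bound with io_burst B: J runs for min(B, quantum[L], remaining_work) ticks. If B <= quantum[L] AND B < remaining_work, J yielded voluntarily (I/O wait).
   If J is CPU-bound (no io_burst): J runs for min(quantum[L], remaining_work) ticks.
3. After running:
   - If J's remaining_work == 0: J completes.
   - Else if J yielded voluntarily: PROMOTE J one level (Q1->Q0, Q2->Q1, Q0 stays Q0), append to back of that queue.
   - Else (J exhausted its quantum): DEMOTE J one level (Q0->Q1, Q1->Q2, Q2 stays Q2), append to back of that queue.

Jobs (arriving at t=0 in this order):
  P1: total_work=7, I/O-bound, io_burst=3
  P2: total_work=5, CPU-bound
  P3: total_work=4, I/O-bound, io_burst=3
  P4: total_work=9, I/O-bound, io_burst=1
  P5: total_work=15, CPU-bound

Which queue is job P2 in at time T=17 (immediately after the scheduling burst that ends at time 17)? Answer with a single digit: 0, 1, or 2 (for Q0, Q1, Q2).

Answer: 1

Derivation:
t=0-2: P1@Q0 runs 2, rem=5, quantum used, demote→Q1. Q0=[P2,P3,P4,P5] Q1=[P1] Q2=[]
t=2-4: P2@Q0 runs 2, rem=3, quantum used, demote→Q1. Q0=[P3,P4,P5] Q1=[P1,P2] Q2=[]
t=4-6: P3@Q0 runs 2, rem=2, quantum used, demote→Q1. Q0=[P4,P5] Q1=[P1,P2,P3] Q2=[]
t=6-7: P4@Q0 runs 1, rem=8, I/O yield, promote→Q0. Q0=[P5,P4] Q1=[P1,P2,P3] Q2=[]
t=7-9: P5@Q0 runs 2, rem=13, quantum used, demote→Q1. Q0=[P4] Q1=[P1,P2,P3,P5] Q2=[]
t=9-10: P4@Q0 runs 1, rem=7, I/O yield, promote→Q0. Q0=[P4] Q1=[P1,P2,P3,P5] Q2=[]
t=10-11: P4@Q0 runs 1, rem=6, I/O yield, promote→Q0. Q0=[P4] Q1=[P1,P2,P3,P5] Q2=[]
t=11-12: P4@Q0 runs 1, rem=5, I/O yield, promote→Q0. Q0=[P4] Q1=[P1,P2,P3,P5] Q2=[]
t=12-13: P4@Q0 runs 1, rem=4, I/O yield, promote→Q0. Q0=[P4] Q1=[P1,P2,P3,P5] Q2=[]
t=13-14: P4@Q0 runs 1, rem=3, I/O yield, promote→Q0. Q0=[P4] Q1=[P1,P2,P3,P5] Q2=[]
t=14-15: P4@Q0 runs 1, rem=2, I/O yield, promote→Q0. Q0=[P4] Q1=[P1,P2,P3,P5] Q2=[]
t=15-16: P4@Q0 runs 1, rem=1, I/O yield, promote→Q0. Q0=[P4] Q1=[P1,P2,P3,P5] Q2=[]
t=16-17: P4@Q0 runs 1, rem=0, completes. Q0=[] Q1=[P1,P2,P3,P5] Q2=[]
t=17-20: P1@Q1 runs 3, rem=2, I/O yield, promote→Q0. Q0=[P1] Q1=[P2,P3,P5] Q2=[]
t=20-22: P1@Q0 runs 2, rem=0, completes. Q0=[] Q1=[P2,P3,P5] Q2=[]
t=22-25: P2@Q1 runs 3, rem=0, completes. Q0=[] Q1=[P3,P5] Q2=[]
t=25-27: P3@Q1 runs 2, rem=0, completes. Q0=[] Q1=[P5] Q2=[]
t=27-33: P5@Q1 runs 6, rem=7, quantum used, demote→Q2. Q0=[] Q1=[] Q2=[P5]
t=33-40: P5@Q2 runs 7, rem=0, completes. Q0=[] Q1=[] Q2=[]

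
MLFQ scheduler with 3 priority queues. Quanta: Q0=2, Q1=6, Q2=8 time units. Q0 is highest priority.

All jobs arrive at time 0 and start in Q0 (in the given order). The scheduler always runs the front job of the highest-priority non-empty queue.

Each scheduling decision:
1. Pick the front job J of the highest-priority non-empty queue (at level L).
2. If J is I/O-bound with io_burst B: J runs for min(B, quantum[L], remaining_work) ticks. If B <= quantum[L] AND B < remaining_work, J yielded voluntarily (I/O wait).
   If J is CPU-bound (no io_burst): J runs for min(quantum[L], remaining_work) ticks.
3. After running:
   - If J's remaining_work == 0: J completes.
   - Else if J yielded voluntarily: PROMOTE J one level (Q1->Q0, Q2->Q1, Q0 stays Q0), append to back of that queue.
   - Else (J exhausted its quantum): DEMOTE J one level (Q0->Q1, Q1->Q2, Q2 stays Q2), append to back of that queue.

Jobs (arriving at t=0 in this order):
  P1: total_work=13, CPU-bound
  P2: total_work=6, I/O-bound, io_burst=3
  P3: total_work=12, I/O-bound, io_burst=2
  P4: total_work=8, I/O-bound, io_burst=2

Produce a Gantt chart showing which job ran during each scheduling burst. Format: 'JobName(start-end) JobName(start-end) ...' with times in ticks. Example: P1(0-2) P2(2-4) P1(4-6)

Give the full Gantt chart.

Answer: P1(0-2) P2(2-4) P3(4-6) P4(6-8) P3(8-10) P4(10-12) P3(12-14) P4(14-16) P3(16-18) P4(18-20) P3(20-22) P3(22-24) P1(24-30) P2(30-33) P2(33-34) P1(34-39)

Derivation:
t=0-2: P1@Q0 runs 2, rem=11, quantum used, demote→Q1. Q0=[P2,P3,P4] Q1=[P1] Q2=[]
t=2-4: P2@Q0 runs 2, rem=4, quantum used, demote→Q1. Q0=[P3,P4] Q1=[P1,P2] Q2=[]
t=4-6: P3@Q0 runs 2, rem=10, I/O yield, promote→Q0. Q0=[P4,P3] Q1=[P1,P2] Q2=[]
t=6-8: P4@Q0 runs 2, rem=6, I/O yield, promote→Q0. Q0=[P3,P4] Q1=[P1,P2] Q2=[]
t=8-10: P3@Q0 runs 2, rem=8, I/O yield, promote→Q0. Q0=[P4,P3] Q1=[P1,P2] Q2=[]
t=10-12: P4@Q0 runs 2, rem=4, I/O yield, promote→Q0. Q0=[P3,P4] Q1=[P1,P2] Q2=[]
t=12-14: P3@Q0 runs 2, rem=6, I/O yield, promote→Q0. Q0=[P4,P3] Q1=[P1,P2] Q2=[]
t=14-16: P4@Q0 runs 2, rem=2, I/O yield, promote→Q0. Q0=[P3,P4] Q1=[P1,P2] Q2=[]
t=16-18: P3@Q0 runs 2, rem=4, I/O yield, promote→Q0. Q0=[P4,P3] Q1=[P1,P2] Q2=[]
t=18-20: P4@Q0 runs 2, rem=0, completes. Q0=[P3] Q1=[P1,P2] Q2=[]
t=20-22: P3@Q0 runs 2, rem=2, I/O yield, promote→Q0. Q0=[P3] Q1=[P1,P2] Q2=[]
t=22-24: P3@Q0 runs 2, rem=0, completes. Q0=[] Q1=[P1,P2] Q2=[]
t=24-30: P1@Q1 runs 6, rem=5, quantum used, demote→Q2. Q0=[] Q1=[P2] Q2=[P1]
t=30-33: P2@Q1 runs 3, rem=1, I/O yield, promote→Q0. Q0=[P2] Q1=[] Q2=[P1]
t=33-34: P2@Q0 runs 1, rem=0, completes. Q0=[] Q1=[] Q2=[P1]
t=34-39: P1@Q2 runs 5, rem=0, completes. Q0=[] Q1=[] Q2=[]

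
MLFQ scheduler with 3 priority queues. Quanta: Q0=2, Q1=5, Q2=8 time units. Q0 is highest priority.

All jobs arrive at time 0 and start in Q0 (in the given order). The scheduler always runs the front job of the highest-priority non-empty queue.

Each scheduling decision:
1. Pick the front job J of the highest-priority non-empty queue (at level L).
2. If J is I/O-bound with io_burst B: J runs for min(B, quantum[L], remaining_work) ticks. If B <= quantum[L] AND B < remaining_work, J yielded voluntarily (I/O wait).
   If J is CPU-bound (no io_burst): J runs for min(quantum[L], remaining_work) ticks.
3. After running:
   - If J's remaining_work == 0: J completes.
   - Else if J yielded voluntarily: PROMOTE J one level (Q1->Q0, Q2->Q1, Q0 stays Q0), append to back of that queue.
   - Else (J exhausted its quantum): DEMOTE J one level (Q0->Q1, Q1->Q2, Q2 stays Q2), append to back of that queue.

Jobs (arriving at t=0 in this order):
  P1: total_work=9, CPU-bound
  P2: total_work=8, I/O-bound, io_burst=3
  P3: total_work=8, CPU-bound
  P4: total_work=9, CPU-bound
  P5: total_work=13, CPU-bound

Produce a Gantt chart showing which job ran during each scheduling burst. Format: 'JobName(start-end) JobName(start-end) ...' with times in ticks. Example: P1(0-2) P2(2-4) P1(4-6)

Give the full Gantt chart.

t=0-2: P1@Q0 runs 2, rem=7, quantum used, demote→Q1. Q0=[P2,P3,P4,P5] Q1=[P1] Q2=[]
t=2-4: P2@Q0 runs 2, rem=6, quantum used, demote→Q1. Q0=[P3,P4,P5] Q1=[P1,P2] Q2=[]
t=4-6: P3@Q0 runs 2, rem=6, quantum used, demote→Q1. Q0=[P4,P5] Q1=[P1,P2,P3] Q2=[]
t=6-8: P4@Q0 runs 2, rem=7, quantum used, demote→Q1. Q0=[P5] Q1=[P1,P2,P3,P4] Q2=[]
t=8-10: P5@Q0 runs 2, rem=11, quantum used, demote→Q1. Q0=[] Q1=[P1,P2,P3,P4,P5] Q2=[]
t=10-15: P1@Q1 runs 5, rem=2, quantum used, demote→Q2. Q0=[] Q1=[P2,P3,P4,P5] Q2=[P1]
t=15-18: P2@Q1 runs 3, rem=3, I/O yield, promote→Q0. Q0=[P2] Q1=[P3,P4,P5] Q2=[P1]
t=18-20: P2@Q0 runs 2, rem=1, quantum used, demote→Q1. Q0=[] Q1=[P3,P4,P5,P2] Q2=[P1]
t=20-25: P3@Q1 runs 5, rem=1, quantum used, demote→Q2. Q0=[] Q1=[P4,P5,P2] Q2=[P1,P3]
t=25-30: P4@Q1 runs 5, rem=2, quantum used, demote→Q2. Q0=[] Q1=[P5,P2] Q2=[P1,P3,P4]
t=30-35: P5@Q1 runs 5, rem=6, quantum used, demote→Q2. Q0=[] Q1=[P2] Q2=[P1,P3,P4,P5]
t=35-36: P2@Q1 runs 1, rem=0, completes. Q0=[] Q1=[] Q2=[P1,P3,P4,P5]
t=36-38: P1@Q2 runs 2, rem=0, completes. Q0=[] Q1=[] Q2=[P3,P4,P5]
t=38-39: P3@Q2 runs 1, rem=0, completes. Q0=[] Q1=[] Q2=[P4,P5]
t=39-41: P4@Q2 runs 2, rem=0, completes. Q0=[] Q1=[] Q2=[P5]
t=41-47: P5@Q2 runs 6, rem=0, completes. Q0=[] Q1=[] Q2=[]

Answer: P1(0-2) P2(2-4) P3(4-6) P4(6-8) P5(8-10) P1(10-15) P2(15-18) P2(18-20) P3(20-25) P4(25-30) P5(30-35) P2(35-36) P1(36-38) P3(38-39) P4(39-41) P5(41-47)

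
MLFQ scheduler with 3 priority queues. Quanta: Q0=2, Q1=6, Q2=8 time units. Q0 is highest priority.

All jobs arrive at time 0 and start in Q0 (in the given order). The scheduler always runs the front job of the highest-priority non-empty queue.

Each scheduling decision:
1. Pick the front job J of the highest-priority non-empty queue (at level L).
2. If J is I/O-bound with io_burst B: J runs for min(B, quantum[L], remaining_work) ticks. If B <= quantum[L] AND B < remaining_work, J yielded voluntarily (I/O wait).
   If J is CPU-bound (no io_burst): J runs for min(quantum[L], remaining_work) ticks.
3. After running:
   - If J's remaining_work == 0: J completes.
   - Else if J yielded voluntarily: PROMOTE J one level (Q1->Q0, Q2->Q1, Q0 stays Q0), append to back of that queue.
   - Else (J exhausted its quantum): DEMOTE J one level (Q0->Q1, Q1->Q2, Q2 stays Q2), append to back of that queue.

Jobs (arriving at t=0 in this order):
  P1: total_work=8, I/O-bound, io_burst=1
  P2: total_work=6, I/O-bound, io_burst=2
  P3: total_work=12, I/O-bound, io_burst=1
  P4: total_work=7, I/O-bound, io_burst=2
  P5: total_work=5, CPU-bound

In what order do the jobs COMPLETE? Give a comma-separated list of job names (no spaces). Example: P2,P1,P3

t=0-1: P1@Q0 runs 1, rem=7, I/O yield, promote→Q0. Q0=[P2,P3,P4,P5,P1] Q1=[] Q2=[]
t=1-3: P2@Q0 runs 2, rem=4, I/O yield, promote→Q0. Q0=[P3,P4,P5,P1,P2] Q1=[] Q2=[]
t=3-4: P3@Q0 runs 1, rem=11, I/O yield, promote→Q0. Q0=[P4,P5,P1,P2,P3] Q1=[] Q2=[]
t=4-6: P4@Q0 runs 2, rem=5, I/O yield, promote→Q0. Q0=[P5,P1,P2,P3,P4] Q1=[] Q2=[]
t=6-8: P5@Q0 runs 2, rem=3, quantum used, demote→Q1. Q0=[P1,P2,P3,P4] Q1=[P5] Q2=[]
t=8-9: P1@Q0 runs 1, rem=6, I/O yield, promote→Q0. Q0=[P2,P3,P4,P1] Q1=[P5] Q2=[]
t=9-11: P2@Q0 runs 2, rem=2, I/O yield, promote→Q0. Q0=[P3,P4,P1,P2] Q1=[P5] Q2=[]
t=11-12: P3@Q0 runs 1, rem=10, I/O yield, promote→Q0. Q0=[P4,P1,P2,P3] Q1=[P5] Q2=[]
t=12-14: P4@Q0 runs 2, rem=3, I/O yield, promote→Q0. Q0=[P1,P2,P3,P4] Q1=[P5] Q2=[]
t=14-15: P1@Q0 runs 1, rem=5, I/O yield, promote→Q0. Q0=[P2,P3,P4,P1] Q1=[P5] Q2=[]
t=15-17: P2@Q0 runs 2, rem=0, completes. Q0=[P3,P4,P1] Q1=[P5] Q2=[]
t=17-18: P3@Q0 runs 1, rem=9, I/O yield, promote→Q0. Q0=[P4,P1,P3] Q1=[P5] Q2=[]
t=18-20: P4@Q0 runs 2, rem=1, I/O yield, promote→Q0. Q0=[P1,P3,P4] Q1=[P5] Q2=[]
t=20-21: P1@Q0 runs 1, rem=4, I/O yield, promote→Q0. Q0=[P3,P4,P1] Q1=[P5] Q2=[]
t=21-22: P3@Q0 runs 1, rem=8, I/O yield, promote→Q0. Q0=[P4,P1,P3] Q1=[P5] Q2=[]
t=22-23: P4@Q0 runs 1, rem=0, completes. Q0=[P1,P3] Q1=[P5] Q2=[]
t=23-24: P1@Q0 runs 1, rem=3, I/O yield, promote→Q0. Q0=[P3,P1] Q1=[P5] Q2=[]
t=24-25: P3@Q0 runs 1, rem=7, I/O yield, promote→Q0. Q0=[P1,P3] Q1=[P5] Q2=[]
t=25-26: P1@Q0 runs 1, rem=2, I/O yield, promote→Q0. Q0=[P3,P1] Q1=[P5] Q2=[]
t=26-27: P3@Q0 runs 1, rem=6, I/O yield, promote→Q0. Q0=[P1,P3] Q1=[P5] Q2=[]
t=27-28: P1@Q0 runs 1, rem=1, I/O yield, promote→Q0. Q0=[P3,P1] Q1=[P5] Q2=[]
t=28-29: P3@Q0 runs 1, rem=5, I/O yield, promote→Q0. Q0=[P1,P3] Q1=[P5] Q2=[]
t=29-30: P1@Q0 runs 1, rem=0, completes. Q0=[P3] Q1=[P5] Q2=[]
t=30-31: P3@Q0 runs 1, rem=4, I/O yield, promote→Q0. Q0=[P3] Q1=[P5] Q2=[]
t=31-32: P3@Q0 runs 1, rem=3, I/O yield, promote→Q0. Q0=[P3] Q1=[P5] Q2=[]
t=32-33: P3@Q0 runs 1, rem=2, I/O yield, promote→Q0. Q0=[P3] Q1=[P5] Q2=[]
t=33-34: P3@Q0 runs 1, rem=1, I/O yield, promote→Q0. Q0=[P3] Q1=[P5] Q2=[]
t=34-35: P3@Q0 runs 1, rem=0, completes. Q0=[] Q1=[P5] Q2=[]
t=35-38: P5@Q1 runs 3, rem=0, completes. Q0=[] Q1=[] Q2=[]

Answer: P2,P4,P1,P3,P5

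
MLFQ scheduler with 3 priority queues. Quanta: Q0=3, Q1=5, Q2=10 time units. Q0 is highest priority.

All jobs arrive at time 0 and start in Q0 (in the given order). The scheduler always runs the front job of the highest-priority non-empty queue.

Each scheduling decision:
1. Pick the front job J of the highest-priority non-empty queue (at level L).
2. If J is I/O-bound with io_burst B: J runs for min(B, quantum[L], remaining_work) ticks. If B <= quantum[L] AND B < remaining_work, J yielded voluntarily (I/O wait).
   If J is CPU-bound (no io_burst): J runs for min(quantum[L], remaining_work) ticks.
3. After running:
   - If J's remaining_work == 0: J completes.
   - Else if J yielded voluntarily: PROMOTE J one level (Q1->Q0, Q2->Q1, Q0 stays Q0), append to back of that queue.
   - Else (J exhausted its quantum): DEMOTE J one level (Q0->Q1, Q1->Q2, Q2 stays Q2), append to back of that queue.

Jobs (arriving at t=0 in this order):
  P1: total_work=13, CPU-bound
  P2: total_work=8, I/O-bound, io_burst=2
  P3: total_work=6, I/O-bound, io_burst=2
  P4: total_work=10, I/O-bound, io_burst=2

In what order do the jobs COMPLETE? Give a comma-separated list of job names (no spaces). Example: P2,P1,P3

Answer: P3,P2,P4,P1

Derivation:
t=0-3: P1@Q0 runs 3, rem=10, quantum used, demote→Q1. Q0=[P2,P3,P4] Q1=[P1] Q2=[]
t=3-5: P2@Q0 runs 2, rem=6, I/O yield, promote→Q0. Q0=[P3,P4,P2] Q1=[P1] Q2=[]
t=5-7: P3@Q0 runs 2, rem=4, I/O yield, promote→Q0. Q0=[P4,P2,P3] Q1=[P1] Q2=[]
t=7-9: P4@Q0 runs 2, rem=8, I/O yield, promote→Q0. Q0=[P2,P3,P4] Q1=[P1] Q2=[]
t=9-11: P2@Q0 runs 2, rem=4, I/O yield, promote→Q0. Q0=[P3,P4,P2] Q1=[P1] Q2=[]
t=11-13: P3@Q0 runs 2, rem=2, I/O yield, promote→Q0. Q0=[P4,P2,P3] Q1=[P1] Q2=[]
t=13-15: P4@Q0 runs 2, rem=6, I/O yield, promote→Q0. Q0=[P2,P3,P4] Q1=[P1] Q2=[]
t=15-17: P2@Q0 runs 2, rem=2, I/O yield, promote→Q0. Q0=[P3,P4,P2] Q1=[P1] Q2=[]
t=17-19: P3@Q0 runs 2, rem=0, completes. Q0=[P4,P2] Q1=[P1] Q2=[]
t=19-21: P4@Q0 runs 2, rem=4, I/O yield, promote→Q0. Q0=[P2,P4] Q1=[P1] Q2=[]
t=21-23: P2@Q0 runs 2, rem=0, completes. Q0=[P4] Q1=[P1] Q2=[]
t=23-25: P4@Q0 runs 2, rem=2, I/O yield, promote→Q0. Q0=[P4] Q1=[P1] Q2=[]
t=25-27: P4@Q0 runs 2, rem=0, completes. Q0=[] Q1=[P1] Q2=[]
t=27-32: P1@Q1 runs 5, rem=5, quantum used, demote→Q2. Q0=[] Q1=[] Q2=[P1]
t=32-37: P1@Q2 runs 5, rem=0, completes. Q0=[] Q1=[] Q2=[]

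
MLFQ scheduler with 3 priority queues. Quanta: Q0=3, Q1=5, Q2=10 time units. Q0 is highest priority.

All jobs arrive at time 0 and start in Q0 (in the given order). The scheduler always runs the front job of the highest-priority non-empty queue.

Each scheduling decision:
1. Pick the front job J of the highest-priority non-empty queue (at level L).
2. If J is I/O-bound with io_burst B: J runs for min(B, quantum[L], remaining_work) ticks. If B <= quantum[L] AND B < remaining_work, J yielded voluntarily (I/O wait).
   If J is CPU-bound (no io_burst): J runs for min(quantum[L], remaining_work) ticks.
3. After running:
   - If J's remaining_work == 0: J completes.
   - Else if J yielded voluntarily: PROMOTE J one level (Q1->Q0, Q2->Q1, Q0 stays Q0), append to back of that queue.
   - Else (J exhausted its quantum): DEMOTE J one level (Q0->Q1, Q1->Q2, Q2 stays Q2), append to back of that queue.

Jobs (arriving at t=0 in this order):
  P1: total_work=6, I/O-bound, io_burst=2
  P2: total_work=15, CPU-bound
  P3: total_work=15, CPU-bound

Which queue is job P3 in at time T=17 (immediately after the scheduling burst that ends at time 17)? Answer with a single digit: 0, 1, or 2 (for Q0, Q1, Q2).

t=0-2: P1@Q0 runs 2, rem=4, I/O yield, promote→Q0. Q0=[P2,P3,P1] Q1=[] Q2=[]
t=2-5: P2@Q0 runs 3, rem=12, quantum used, demote→Q1. Q0=[P3,P1] Q1=[P2] Q2=[]
t=5-8: P3@Q0 runs 3, rem=12, quantum used, demote→Q1. Q0=[P1] Q1=[P2,P3] Q2=[]
t=8-10: P1@Q0 runs 2, rem=2, I/O yield, promote→Q0. Q0=[P1] Q1=[P2,P3] Q2=[]
t=10-12: P1@Q0 runs 2, rem=0, completes. Q0=[] Q1=[P2,P3] Q2=[]
t=12-17: P2@Q1 runs 5, rem=7, quantum used, demote→Q2. Q0=[] Q1=[P3] Q2=[P2]
t=17-22: P3@Q1 runs 5, rem=7, quantum used, demote→Q2. Q0=[] Q1=[] Q2=[P2,P3]
t=22-29: P2@Q2 runs 7, rem=0, completes. Q0=[] Q1=[] Q2=[P3]
t=29-36: P3@Q2 runs 7, rem=0, completes. Q0=[] Q1=[] Q2=[]

Answer: 1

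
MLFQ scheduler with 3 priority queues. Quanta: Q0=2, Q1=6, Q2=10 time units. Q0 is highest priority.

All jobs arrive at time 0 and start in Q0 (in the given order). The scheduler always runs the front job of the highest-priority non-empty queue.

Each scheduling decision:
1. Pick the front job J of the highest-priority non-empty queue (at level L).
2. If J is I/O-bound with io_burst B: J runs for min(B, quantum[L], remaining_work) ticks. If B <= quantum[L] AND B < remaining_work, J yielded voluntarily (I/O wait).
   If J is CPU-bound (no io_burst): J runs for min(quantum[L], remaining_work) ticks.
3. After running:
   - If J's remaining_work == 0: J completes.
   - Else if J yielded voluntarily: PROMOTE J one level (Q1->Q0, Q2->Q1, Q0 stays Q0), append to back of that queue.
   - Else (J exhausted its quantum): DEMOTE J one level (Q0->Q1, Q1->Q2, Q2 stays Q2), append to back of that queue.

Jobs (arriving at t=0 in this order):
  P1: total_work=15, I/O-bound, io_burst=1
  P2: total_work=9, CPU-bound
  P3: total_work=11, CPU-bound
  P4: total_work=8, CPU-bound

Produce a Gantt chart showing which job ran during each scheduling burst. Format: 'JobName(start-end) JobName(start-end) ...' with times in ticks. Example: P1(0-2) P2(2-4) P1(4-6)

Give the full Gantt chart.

Answer: P1(0-1) P2(1-3) P3(3-5) P4(5-7) P1(7-8) P1(8-9) P1(9-10) P1(10-11) P1(11-12) P1(12-13) P1(13-14) P1(14-15) P1(15-16) P1(16-17) P1(17-18) P1(18-19) P1(19-20) P1(20-21) P2(21-27) P3(27-33) P4(33-39) P2(39-40) P3(40-43)

Derivation:
t=0-1: P1@Q0 runs 1, rem=14, I/O yield, promote→Q0. Q0=[P2,P3,P4,P1] Q1=[] Q2=[]
t=1-3: P2@Q0 runs 2, rem=7, quantum used, demote→Q1. Q0=[P3,P4,P1] Q1=[P2] Q2=[]
t=3-5: P3@Q0 runs 2, rem=9, quantum used, demote→Q1. Q0=[P4,P1] Q1=[P2,P3] Q2=[]
t=5-7: P4@Q0 runs 2, rem=6, quantum used, demote→Q1. Q0=[P1] Q1=[P2,P3,P4] Q2=[]
t=7-8: P1@Q0 runs 1, rem=13, I/O yield, promote→Q0. Q0=[P1] Q1=[P2,P3,P4] Q2=[]
t=8-9: P1@Q0 runs 1, rem=12, I/O yield, promote→Q0. Q0=[P1] Q1=[P2,P3,P4] Q2=[]
t=9-10: P1@Q0 runs 1, rem=11, I/O yield, promote→Q0. Q0=[P1] Q1=[P2,P3,P4] Q2=[]
t=10-11: P1@Q0 runs 1, rem=10, I/O yield, promote→Q0. Q0=[P1] Q1=[P2,P3,P4] Q2=[]
t=11-12: P1@Q0 runs 1, rem=9, I/O yield, promote→Q0. Q0=[P1] Q1=[P2,P3,P4] Q2=[]
t=12-13: P1@Q0 runs 1, rem=8, I/O yield, promote→Q0. Q0=[P1] Q1=[P2,P3,P4] Q2=[]
t=13-14: P1@Q0 runs 1, rem=7, I/O yield, promote→Q0. Q0=[P1] Q1=[P2,P3,P4] Q2=[]
t=14-15: P1@Q0 runs 1, rem=6, I/O yield, promote→Q0. Q0=[P1] Q1=[P2,P3,P4] Q2=[]
t=15-16: P1@Q0 runs 1, rem=5, I/O yield, promote→Q0. Q0=[P1] Q1=[P2,P3,P4] Q2=[]
t=16-17: P1@Q0 runs 1, rem=4, I/O yield, promote→Q0. Q0=[P1] Q1=[P2,P3,P4] Q2=[]
t=17-18: P1@Q0 runs 1, rem=3, I/O yield, promote→Q0. Q0=[P1] Q1=[P2,P3,P4] Q2=[]
t=18-19: P1@Q0 runs 1, rem=2, I/O yield, promote→Q0. Q0=[P1] Q1=[P2,P3,P4] Q2=[]
t=19-20: P1@Q0 runs 1, rem=1, I/O yield, promote→Q0. Q0=[P1] Q1=[P2,P3,P4] Q2=[]
t=20-21: P1@Q0 runs 1, rem=0, completes. Q0=[] Q1=[P2,P3,P4] Q2=[]
t=21-27: P2@Q1 runs 6, rem=1, quantum used, demote→Q2. Q0=[] Q1=[P3,P4] Q2=[P2]
t=27-33: P3@Q1 runs 6, rem=3, quantum used, demote→Q2. Q0=[] Q1=[P4] Q2=[P2,P3]
t=33-39: P4@Q1 runs 6, rem=0, completes. Q0=[] Q1=[] Q2=[P2,P3]
t=39-40: P2@Q2 runs 1, rem=0, completes. Q0=[] Q1=[] Q2=[P3]
t=40-43: P3@Q2 runs 3, rem=0, completes. Q0=[] Q1=[] Q2=[]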